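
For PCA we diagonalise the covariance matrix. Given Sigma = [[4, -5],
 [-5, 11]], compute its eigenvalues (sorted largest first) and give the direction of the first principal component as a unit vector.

Step 1 — characteristic polynomial of 2×2 Sigma:
  det(Sigma - λI) = λ² - trace · λ + det = 0.
  trace = 4 + 11 = 15, det = 4·11 - (-5)² = 19.
Step 2 — discriminant:
  Δ = trace² - 4·det = 225 - 76 = 149.
Step 3 — eigenvalues:
  λ = (trace ± √Δ)/2 = (15 ± 12.2066)/2,
  λ_1 = 13.6033,  λ_2 = 1.3967.

Step 4 — unit eigenvector for λ_1: solve (Sigma - λ_1 I)v = 0. First row:
  (4 - 13.6033)·v_x + (-5)·v_y = 0, i.e. (-9.6033)·v_x + (-5)·v_y = 0,
  so v ∝ (b, λ_1 - a) = (-5, 9.6033); multiply by -1 so the first entry is positive: u = (5, -9.6033).
  ||u|| = √((5)² + (-9.6033)²) = √(117.2229) ≈ 10.827,
  v_1 = u/||u|| ≈ (0.4618, -0.887) (||v_1|| = 1).

λ_1 = 13.6033,  λ_2 = 1.3967;  v_1 ≈ (0.4618, -0.887)


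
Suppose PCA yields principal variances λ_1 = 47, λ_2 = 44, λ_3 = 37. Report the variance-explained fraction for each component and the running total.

Step 1 — total variance = trace(Sigma) = Σ λ_i = 47 + 44 + 37 = 128.

Step 2 — fraction explained by component i = λ_i / Σ λ:
  PC1: 47/128 = 0.3672
  PC2: 44/128 = 0.3438
  PC3: 37/128 = 0.2891

Step 3 — cumulative fraction after k components = (λ_1 + ... + λ_k) / Σ λ:
  k = 1: 47/128 = 0.3672
  k = 2: (47 + 44)/128 = 91/128 = 0.7109
  k = 3: (47 + 44 + 37)/128 = 128/128 = 1

Summary (fraction, with percent):

explained: PC1 0.3672 (36.72%), PC2 0.3438 (34.38%), PC3 0.2891 (28.91%);  cumulative: 0.3672, 0.7109, 1


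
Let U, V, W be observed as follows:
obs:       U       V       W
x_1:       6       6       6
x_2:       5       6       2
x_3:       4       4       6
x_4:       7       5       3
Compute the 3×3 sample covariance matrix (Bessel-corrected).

Step 1 — column means:
  mean(U) = (6 + 5 + 4 + 7) / 4 = 22/4 = 5.5
  mean(V) = (6 + 6 + 4 + 5) / 4 = 21/4 = 5.25
  mean(W) = (6 + 2 + 6 + 3) / 4 = 17/4 = 4.25

Step 2 — sample covariance S[i,j] = (1/(n-1)) · Σ_k (x_{k,i} - mean_i) · (x_{k,j} - mean_j), with n-1 = 3.
  S[U,U] = ((0.5)·(0.5) + (-0.5)·(-0.5) + (-1.5)·(-1.5) + (1.5)·(1.5)) / 3 = 5/3 = 1.6667
  S[U,V] = ((0.5)·(0.75) + (-0.5)·(0.75) + (-1.5)·(-1.25) + (1.5)·(-0.25)) / 3 = 1.5/3 = 0.5
  S[U,W] = ((0.5)·(1.75) + (-0.5)·(-2.25) + (-1.5)·(1.75) + (1.5)·(-1.25)) / 3 = -2.5/3 = -0.8333
  S[V,V] = ((0.75)·(0.75) + (0.75)·(0.75) + (-1.25)·(-1.25) + (-0.25)·(-0.25)) / 3 = 2.75/3 = 0.9167
  S[V,W] = ((0.75)·(1.75) + (0.75)·(-2.25) + (-1.25)·(1.75) + (-0.25)·(-1.25)) / 3 = -2.25/3 = -0.75
  S[W,W] = ((1.75)·(1.75) + (-2.25)·(-2.25) + (1.75)·(1.75) + (-1.25)·(-1.25)) / 3 = 12.75/3 = 4.25

S is symmetric (S[j,i] = S[i,j]). Assembling:

S = [[1.6667, 0.5, -0.8333],
 [0.5, 0.9167, -0.75],
 [-0.8333, -0.75, 4.25]]


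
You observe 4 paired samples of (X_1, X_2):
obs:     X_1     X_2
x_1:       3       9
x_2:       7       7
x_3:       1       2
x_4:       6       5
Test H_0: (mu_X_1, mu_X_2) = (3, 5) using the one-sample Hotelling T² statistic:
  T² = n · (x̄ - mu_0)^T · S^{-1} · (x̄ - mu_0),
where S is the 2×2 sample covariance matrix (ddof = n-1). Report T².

Step 1 — sample mean vector:
  mean(X_1) = (3 + 7 + 1 + 6) / 4 = 17/4 = 4.25
  mean(X_2) = (9 + 7 + 2 + 5) / 4 = 23/4 = 5.75
  x̄ = (4.25, 5.75),  deviation x̄ - mu_0 = (4.25, 5.75) - (3, 5) = (1.25, 0.75).

Step 2 — sample covariance matrix, S[i,j] = (1/(n-1)) · Σ_k (x_{k,i} - mean_i) · (x_{k,j} - mean_j), divisor n-1 = 3:
  S[X_1,X_1] = ((-1.25)·(-1.25) + (2.75)·(2.75) + (-3.25)·(-3.25) + (1.75)·(1.75)) / 3 = 22.75/3 = 7.5833
  S[X_1,X_2] = ((-1.25)·(3.25) + (2.75)·(1.25) + (-3.25)·(-3.75) + (1.75)·(-0.75)) / 3 = 10.25/3 = 3.4167
  S[X_2,X_2] = ((3.25)·(3.25) + (1.25)·(1.25) + (-3.75)·(-3.75) + (-0.75)·(-0.75)) / 3 = 26.75/3 = 8.9167
  S = [[7.5833, 3.4167],
 [3.4167, 8.9167]].

Step 3 — invert S. det(S) = 7.5833·8.9167 - (3.4167)² = 55.9444.
  S^{-1} = (1/det) · [[d, -b], [-b, a]] = [[0.1594, -0.0611],
 [-0.0611, 0.1356]].

Step 4 — quadratic form (x̄ - mu_0)^T · S^{-1} · (x̄ - mu_0):
  S^{-1} · (x̄ - mu_0) = (0.1534, 0.0253),
  (x̄ - mu_0)^T · [...] = (1.25)·(0.1534) + (0.75)·(0.0253) = 0.2108.

Step 5 — scale by n: T² = 4 · 0.2108 = 0.8431.

T² ≈ 0.8431


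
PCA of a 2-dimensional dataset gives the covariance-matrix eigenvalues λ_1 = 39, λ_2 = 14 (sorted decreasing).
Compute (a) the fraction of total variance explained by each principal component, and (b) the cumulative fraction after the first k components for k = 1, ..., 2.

Step 1 — total variance = trace(Sigma) = Σ λ_i = 39 + 14 = 53.

Step 2 — fraction explained by component i = λ_i / Σ λ:
  PC1: 39/53 = 0.7358
  PC2: 14/53 = 0.2642

Step 3 — cumulative fraction after k components = (λ_1 + ... + λ_k) / Σ λ:
  k = 1: 39/53 = 0.7358
  k = 2: (39 + 14)/53 = 53/53 = 1

Summary (fraction, with percent):

explained: PC1 0.7358 (73.58%), PC2 0.2642 (26.42%);  cumulative: 0.7358, 1


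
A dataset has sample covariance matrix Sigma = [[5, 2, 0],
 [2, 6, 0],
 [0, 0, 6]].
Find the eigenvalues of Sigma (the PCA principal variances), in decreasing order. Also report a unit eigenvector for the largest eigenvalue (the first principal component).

Step 1 — characteristic polynomial p(λ) = det(λI - Sigma) = λ³ - tr·λ² + c_1·λ - det, where tr = trace, c_1 = sum of the principal 2×2 minors, det = det(Sigma):
  tr = 5 + 6 + 6 = 17,
  c_1 = (5·6 - (2)²) + (5·6 - (0)²) + (6·6 - (0)²) = 26 + 30 + 36 = 92,
  det = 5·(6·6 - (0)²) - (2)·((2)·6 - (0)·(0)) + (0)·((2)·(0) - 6·(0)) = 5·(36) - (2)·(12) + (0)·(0) = 156.
  So p(λ) = λ³ - 17λ² + 92λ - 156.
Step 2 — look for an integer root (rational root theorem: any rational root is an integer divisor of 156). Testing λ = 6:
  p(6) = 216 - 612 + 552 - 156 = 0  ✓
  Dividing out (λ - 6): p(λ) = (λ - 6)(λ² - 11λ + 26).
Step 3 — remaining eigenvalues from the quadratic λ² - 11λ + 26 = 0:
  Δ = 11² - 4·26 = 121 - 104 = 17,  λ = (11 ± √17)/2 = (11 ± 4.1231)/2 ≈ 7.5616 or 3.4384.
  Sorted: λ_1 = 7.5616,  λ_2 = 6,  λ_3 = 3.4384  (check: sum = 17 = tr ✓).

Step 4 — unit eigenvector for λ_1 ≈ 7.5616: v spans the null space of (Sigma - λ_1 I), whose rows are
  r_1 = (-2.5616, 2, 0),  r_2 = (2, -1.5616, 0),  r_3 = (0, 0, -1.5616).
  v is orthogonal to every row, so take v ∝ r_1 × r_3 = ((2)·(-1.5616) - (0)·(0), (0)·(0) - (-2.5616)·(-1.5616), (-2.5616)·(0) - (2)·(0)) ≈ (-3.1231, -4, 0).
  Rescale (multiply by -1 so the first nonzero entry is positive): u = (3.1231, 4, 0).
  ||u|| = √((3.1231)² + (4)² + (0)²) = √(25.7538) ≈ 5.0748,  v_1 = u/||u|| ≈ (0.6154, 0.7882, 0) (||v_1|| = 1).

λ_1 = 7.5616,  λ_2 = 6,  λ_3 = 3.4384;  v_1 ≈ (0.6154, 0.7882, 0)


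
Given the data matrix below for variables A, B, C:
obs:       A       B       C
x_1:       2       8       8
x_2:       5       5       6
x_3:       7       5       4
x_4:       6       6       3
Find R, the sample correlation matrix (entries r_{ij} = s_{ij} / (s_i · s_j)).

Step 1 — column means:
  mean(A) = (2 + 5 + 7 + 6) / 4 = 20/4 = 5
  mean(B) = (8 + 5 + 5 + 6) / 4 = 24/4 = 6
  mean(C) = (8 + 6 + 4 + 3) / 4 = 21/4 = 5.25

Step 2 — sample variances and covariances s[i,j] = (1/(n-1)) · Σ_k (x_{k,i} - mean_i) · (x_{k,j} - mean_j), with n-1 = 3:
  s[A,A] = ((-3)·(-3) + (0)·(0) + (2)·(2) + (1)·(1)) / 3 = 14/3 = 4.6667
  s[A,B] = ((-3)·(2) + (0)·(-1) + (2)·(-1) + (1)·(0)) / 3 = -8/3 = -2.6667
  s[A,C] = ((-3)·(2.75) + (0)·(0.75) + (2)·(-1.25) + (1)·(-2.25)) / 3 = -13/3 = -4.3333
  s[B,B] = ((2)·(2) + (-1)·(-1) + (-1)·(-1) + (0)·(0)) / 3 = 6/3 = 2
  s[B,C] = ((2)·(2.75) + (-1)·(0.75) + (-1)·(-1.25) + (0)·(-2.25)) / 3 = 6/3 = 2
  s[C,C] = ((2.75)·(2.75) + (0.75)·(0.75) + (-1.25)·(-1.25) + (-2.25)·(-2.25)) / 3 = 14.75/3 = 4.9167
  Sample standard deviations s_i = √(s[i,i]):
  s(A) = √(4.6667) = 2.1602
  s(B) = √(2) = 1.4142
  s(C) = √(4.9167) = 2.2174

Step 3 — r_{ij} = s_{ij} / (s_i · s_j):
  r[A,A] = 1 (diagonal).
  r[A,B] = -2.6667 / (2.1602 · 1.4142) = -2.6667 / 3.0551 = -0.8729
  r[A,C] = -4.3333 / (2.1602 · 2.2174) = -4.3333 / 4.79 = -0.9047
  r[B,B] = 1 (diagonal).
  r[B,C] = 2 / (1.4142 · 2.2174) = 2 / 3.1358 = 0.6378
  r[C,C] = 1 (diagonal).

R is symmetric with unit diagonal. Assembling:

R = [[1, -0.8729, -0.9047],
 [-0.8729, 1, 0.6378],
 [-0.9047, 0.6378, 1]]


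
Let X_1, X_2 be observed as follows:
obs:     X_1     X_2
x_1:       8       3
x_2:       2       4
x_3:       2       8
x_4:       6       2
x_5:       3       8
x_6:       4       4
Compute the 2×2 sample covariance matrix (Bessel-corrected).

Step 1 — column means:
  mean(X_1) = (8 + 2 + 2 + 6 + 3 + 4) / 6 = 25/6 = 4.1667
  mean(X_2) = (3 + 4 + 8 + 2 + 8 + 4) / 6 = 29/6 = 4.8333

Step 2 — sample covariance S[i,j] = (1/(n-1)) · Σ_k (x_{k,i} - mean_i) · (x_{k,j} - mean_j), with n-1 = 5.
  S[X_1,X_1] = ((3.8333)·(3.8333) + (-2.1667)·(-2.1667) + (-2.1667)·(-2.1667) + (1.8333)·(1.8333) + (-1.1667)·(-1.1667) + (-0.1667)·(-0.1667)) / 5 = 28.8333/5 = 5.7667
  S[X_1,X_2] = ((3.8333)·(-1.8333) + (-2.1667)·(-0.8333) + (-2.1667)·(3.1667) + (1.8333)·(-2.8333) + (-1.1667)·(3.1667) + (-0.1667)·(-0.8333)) / 5 = -20.8333/5 = -4.1667
  S[X_2,X_2] = ((-1.8333)·(-1.8333) + (-0.8333)·(-0.8333) + (3.1667)·(3.1667) + (-2.8333)·(-2.8333) + (3.1667)·(3.1667) + (-0.8333)·(-0.8333)) / 5 = 32.8333/5 = 6.5667

S is symmetric (S[j,i] = S[i,j]). Assembling:

S = [[5.7667, -4.1667],
 [-4.1667, 6.5667]]


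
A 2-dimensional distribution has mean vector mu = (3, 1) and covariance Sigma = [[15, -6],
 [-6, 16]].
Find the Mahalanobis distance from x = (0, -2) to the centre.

Step 1 — centre the observation: (x - mu) = (-3, -3).

Step 2 — invert Sigma. det(Sigma) = 15·16 - (-6)² = 204.
  Sigma^{-1} = (1/det) · [[d, -b], [-b, a]] = [[0.0784, 0.0294],
 [0.0294, 0.0735]].

Step 3 — form the quadratic (x - mu)^T · Sigma^{-1} · (x - mu):
  Sigma^{-1} · (x - mu) = (-0.3235, -0.3088).
  (x - mu)^T · [Sigma^{-1} · (x - mu)] = (-3)·(-0.3235) + (-3)·(-0.3088) = 1.8971.

Step 4 — take square root: d = √(1.8971) ≈ 1.3773.

d(x, mu) = √(1.8971) ≈ 1.3773


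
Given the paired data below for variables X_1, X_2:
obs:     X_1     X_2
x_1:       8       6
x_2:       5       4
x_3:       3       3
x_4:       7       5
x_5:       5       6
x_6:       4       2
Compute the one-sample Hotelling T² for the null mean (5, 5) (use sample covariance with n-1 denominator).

Step 1 — sample mean vector:
  mean(X_1) = (8 + 5 + 3 + 7 + 5 + 4) / 6 = 32/6 = 5.3333
  mean(X_2) = (6 + 4 + 3 + 5 + 6 + 2) / 6 = 26/6 = 4.3333
  x̄ = (5.3333, 4.3333),  deviation x̄ - mu_0 = (5.3333, 4.3333) - (5, 5) = (0.3333, -0.6667).

Step 2 — sample covariance matrix, S[i,j] = (1/(n-1)) · Σ_k (x_{k,i} - mean_i) · (x_{k,j} - mean_j), divisor n-1 = 5:
  S[X_1,X_1] = ((2.6667)·(2.6667) + (-0.3333)·(-0.3333) + (-2.3333)·(-2.3333) + (1.6667)·(1.6667) + (-0.3333)·(-0.3333) + (-1.3333)·(-1.3333)) / 5 = 17.3333/5 = 3.4667
  S[X_1,X_2] = ((2.6667)·(1.6667) + (-0.3333)·(-0.3333) + (-2.3333)·(-1.3333) + (1.6667)·(0.6667) + (-0.3333)·(1.6667) + (-1.3333)·(-2.3333)) / 5 = 11.3333/5 = 2.2667
  S[X_2,X_2] = ((1.6667)·(1.6667) + (-0.3333)·(-0.3333) + (-1.3333)·(-1.3333) + (0.6667)·(0.6667) + (1.6667)·(1.6667) + (-2.3333)·(-2.3333)) / 5 = 13.3333/5 = 2.6667
  S = [[3.4667, 2.2667],
 [2.2667, 2.6667]].

Step 3 — invert S. det(S) = 3.4667·2.6667 - (2.2667)² = 4.1067.
  S^{-1} = (1/det) · [[d, -b], [-b, a]] = [[0.6494, -0.5519],
 [-0.5519, 0.8442]].

Step 4 — quadratic form (x̄ - mu_0)^T · S^{-1} · (x̄ - mu_0):
  S^{-1} · (x̄ - mu_0) = (0.5844, -0.7468),
  (x̄ - mu_0)^T · [...] = (0.3333)·(0.5844) + (-0.6667)·(-0.7468) = 0.6926.

Step 5 — scale by n: T² = 6 · 0.6926 = 4.1558.

T² ≈ 4.1558


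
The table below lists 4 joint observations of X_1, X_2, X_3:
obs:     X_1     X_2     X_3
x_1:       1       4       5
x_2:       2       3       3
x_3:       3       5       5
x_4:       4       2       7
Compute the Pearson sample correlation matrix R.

Step 1 — column means:
  mean(X_1) = (1 + 2 + 3 + 4) / 4 = 10/4 = 2.5
  mean(X_2) = (4 + 3 + 5 + 2) / 4 = 14/4 = 3.5
  mean(X_3) = (5 + 3 + 5 + 7) / 4 = 20/4 = 5

Step 2 — sample variances and covariances s[i,j] = (1/(n-1)) · Σ_k (x_{k,i} - mean_i) · (x_{k,j} - mean_j), with n-1 = 3:
  s[X_1,X_1] = ((-1.5)·(-1.5) + (-0.5)·(-0.5) + (0.5)·(0.5) + (1.5)·(1.5)) / 3 = 5/3 = 1.6667
  s[X_1,X_2] = ((-1.5)·(0.5) + (-0.5)·(-0.5) + (0.5)·(1.5) + (1.5)·(-1.5)) / 3 = -2/3 = -0.6667
  s[X_1,X_3] = ((-1.5)·(0) + (-0.5)·(-2) + (0.5)·(0) + (1.5)·(2)) / 3 = 4/3 = 1.3333
  s[X_2,X_2] = ((0.5)·(0.5) + (-0.5)·(-0.5) + (1.5)·(1.5) + (-1.5)·(-1.5)) / 3 = 5/3 = 1.6667
  s[X_2,X_3] = ((0.5)·(0) + (-0.5)·(-2) + (1.5)·(0) + (-1.5)·(2)) / 3 = -2/3 = -0.6667
  s[X_3,X_3] = ((0)·(0) + (-2)·(-2) + (0)·(0) + (2)·(2)) / 3 = 8/3 = 2.6667
  Sample standard deviations s_i = √(s[i,i]):
  s(X_1) = √(1.6667) = 1.291
  s(X_2) = √(1.6667) = 1.291
  s(X_3) = √(2.6667) = 1.633

Step 3 — r_{ij} = s_{ij} / (s_i · s_j):
  r[X_1,X_1] = 1 (diagonal).
  r[X_1,X_2] = -0.6667 / (1.291 · 1.291) = -0.6667 / 1.6667 = -0.4
  r[X_1,X_3] = 1.3333 / (1.291 · 1.633) = 1.3333 / 2.1082 = 0.6325
  r[X_2,X_2] = 1 (diagonal).
  r[X_2,X_3] = -0.6667 / (1.291 · 1.633) = -0.6667 / 2.1082 = -0.3162
  r[X_3,X_3] = 1 (diagonal).

R is symmetric with unit diagonal. Assembling:

R = [[1, -0.4, 0.6325],
 [-0.4, 1, -0.3162],
 [0.6325, -0.3162, 1]]


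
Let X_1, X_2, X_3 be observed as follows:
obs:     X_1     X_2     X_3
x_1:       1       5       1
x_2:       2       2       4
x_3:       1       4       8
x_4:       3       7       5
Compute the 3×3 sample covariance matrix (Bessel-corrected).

Step 1 — column means:
  mean(X_1) = (1 + 2 + 1 + 3) / 4 = 7/4 = 1.75
  mean(X_2) = (5 + 2 + 4 + 7) / 4 = 18/4 = 4.5
  mean(X_3) = (1 + 4 + 8 + 5) / 4 = 18/4 = 4.5

Step 2 — sample covariance S[i,j] = (1/(n-1)) · Σ_k (x_{k,i} - mean_i) · (x_{k,j} - mean_j), with n-1 = 3.
  S[X_1,X_1] = ((-0.75)·(-0.75) + (0.25)·(0.25) + (-0.75)·(-0.75) + (1.25)·(1.25)) / 3 = 2.75/3 = 0.9167
  S[X_1,X_2] = ((-0.75)·(0.5) + (0.25)·(-2.5) + (-0.75)·(-0.5) + (1.25)·(2.5)) / 3 = 2.5/3 = 0.8333
  S[X_1,X_3] = ((-0.75)·(-3.5) + (0.25)·(-0.5) + (-0.75)·(3.5) + (1.25)·(0.5)) / 3 = 0.5/3 = 0.1667
  S[X_2,X_2] = ((0.5)·(0.5) + (-2.5)·(-2.5) + (-0.5)·(-0.5) + (2.5)·(2.5)) / 3 = 13/3 = 4.3333
  S[X_2,X_3] = ((0.5)·(-3.5) + (-2.5)·(-0.5) + (-0.5)·(3.5) + (2.5)·(0.5)) / 3 = -1/3 = -0.3333
  S[X_3,X_3] = ((-3.5)·(-3.5) + (-0.5)·(-0.5) + (3.5)·(3.5) + (0.5)·(0.5)) / 3 = 25/3 = 8.3333

S is symmetric (S[j,i] = S[i,j]). Assembling:

S = [[0.9167, 0.8333, 0.1667],
 [0.8333, 4.3333, -0.3333],
 [0.1667, -0.3333, 8.3333]]


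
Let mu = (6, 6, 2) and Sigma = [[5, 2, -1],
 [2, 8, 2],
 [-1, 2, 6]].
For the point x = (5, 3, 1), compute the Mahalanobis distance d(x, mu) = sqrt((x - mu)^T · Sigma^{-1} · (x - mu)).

Step 1 — centre the observation: (x - mu) = (-1, -3, -1).

Step 2 — invert Sigma (cofactor / det for 3×3, or solve directly):
  Sigma^{-1} = [[0.2444, -0.0778, 0.0667],
 [-0.0778, 0.1611, -0.0667],
 [0.0667, -0.0667, 0.2]].

Step 3 — form the quadratic (x - mu)^T · Sigma^{-1} · (x - mu):
  Sigma^{-1} · (x - mu) = (-0.0778, -0.3389, -0.0667).
  (x - mu)^T · [Sigma^{-1} · (x - mu)] = (-1)·(-0.0778) + (-3)·(-0.3389) + (-1)·(-0.0667) = 1.1611.

Step 4 — take square root: d = √(1.1611) ≈ 1.0775.

d(x, mu) = √(1.1611) ≈ 1.0775


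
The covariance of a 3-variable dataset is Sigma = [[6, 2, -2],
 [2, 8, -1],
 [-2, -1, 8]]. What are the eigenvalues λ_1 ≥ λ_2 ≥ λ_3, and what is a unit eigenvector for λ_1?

Step 1 — characteristic polynomial p(λ) = det(λI - Sigma) = λ³ - tr·λ² + c_1·λ - det, where tr = trace, c_1 = sum of the principal 2×2 minors, det = det(Sigma):
  tr = 6 + 8 + 8 = 22,
  c_1 = (6·8 - (2)²) + (6·8 - (-2)²) + (8·8 - (-1)²) = 44 + 44 + 63 = 151,
  det = 6·(8·8 - (-1)²) - (2)·((2)·8 - (-1)·(-2)) + (-2)·((2)·(-1) - 8·(-2)) = 6·(63) - (2)·(14) + (-2)·(14) = 322.
  So p(λ) = λ³ - 22λ² + 151λ - 322.
Step 2 — look for an integer root (rational root theorem: any rational root is an integer divisor of 322). Testing λ = 7:
  p(7) = 343 - 1078 + 1057 - 322 = 0  ✓
  Dividing out (λ - 7): p(λ) = (λ - 7)(λ² - 15λ + 46).
Step 3 — remaining eigenvalues from the quadratic λ² - 15λ + 46 = 0:
  Δ = 15² - 4·46 = 225 - 184 = 41,  λ = (15 ± √41)/2 = (15 ± 6.4031)/2 ≈ 10.7016 or 4.2984.
  Sorted: λ_1 = 10.7016,  λ_2 = 7,  λ_3 = 4.2984  (check: sum = 22 = tr ✓).

Step 4 — unit eigenvector for λ_1 ≈ 10.7016: v spans the null space of (Sigma - λ_1 I), whose rows are
  r_1 = (-4.7016, 2, -2),  r_2 = (2, -2.7016, -1),  r_3 = (-2, -1, -2.7016).
  v is orthogonal to every row, so take v ∝ r_1 × r_2 = ((2)·(-1) - (-2)·(-2.7016), (-2)·(2) - (-4.7016)·(-1), (-4.7016)·(-2.7016) - (2)·(2)) ≈ (-7.4031, -8.7016, 8.7016).
  Rescale (multiply by -1 so the first nonzero entry is positive): u = (7.4031, 8.7016, -8.7016).
  ||u|| = √((7.4031)² + (8.7016)² + (-8.7016)²) = √(206.2406) ≈ 14.3611,  v_1 = u/||u|| ≈ (0.5155, 0.6059, -0.6059) (||v_1|| = 1).

λ_1 = 10.7016,  λ_2 = 7,  λ_3 = 4.2984;  v_1 ≈ (0.5155, 0.6059, -0.6059)


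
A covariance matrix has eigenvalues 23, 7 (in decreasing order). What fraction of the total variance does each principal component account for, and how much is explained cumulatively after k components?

Step 1 — total variance = trace(Sigma) = Σ λ_i = 23 + 7 = 30.

Step 2 — fraction explained by component i = λ_i / Σ λ:
  PC1: 23/30 = 0.7667
  PC2: 7/30 = 0.2333

Step 3 — cumulative fraction after k components = (λ_1 + ... + λ_k) / Σ λ:
  k = 1: 23/30 = 0.7667
  k = 2: (23 + 7)/30 = 30/30 = 1

Summary (fraction, with percent):

explained: PC1 0.7667 (76.67%), PC2 0.2333 (23.33%);  cumulative: 0.7667, 1


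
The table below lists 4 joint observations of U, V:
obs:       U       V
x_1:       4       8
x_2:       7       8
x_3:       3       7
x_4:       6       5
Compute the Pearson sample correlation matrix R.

Step 1 — column means:
  mean(U) = (4 + 7 + 3 + 6) / 4 = 20/4 = 5
  mean(V) = (8 + 8 + 7 + 5) / 4 = 28/4 = 7

Step 2 — sample variances and covariances s[i,j] = (1/(n-1)) · Σ_k (x_{k,i} - mean_i) · (x_{k,j} - mean_j), with n-1 = 3:
  s[U,U] = ((-1)·(-1) + (2)·(2) + (-2)·(-2) + (1)·(1)) / 3 = 10/3 = 3.3333
  s[U,V] = ((-1)·(1) + (2)·(1) + (-2)·(0) + (1)·(-2)) / 3 = -1/3 = -0.3333
  s[V,V] = ((1)·(1) + (1)·(1) + (0)·(0) + (-2)·(-2)) / 3 = 6/3 = 2
  Sample standard deviations s_i = √(s[i,i]):
  s(U) = √(3.3333) = 1.8257
  s(V) = √(2) = 1.4142

Step 3 — r_{ij} = s_{ij} / (s_i · s_j):
  r[U,U] = 1 (diagonal).
  r[U,V] = -0.3333 / (1.8257 · 1.4142) = -0.3333 / 2.582 = -0.1291
  r[V,V] = 1 (diagonal).

R is symmetric with unit diagonal. Assembling:

R = [[1, -0.1291],
 [-0.1291, 1]]


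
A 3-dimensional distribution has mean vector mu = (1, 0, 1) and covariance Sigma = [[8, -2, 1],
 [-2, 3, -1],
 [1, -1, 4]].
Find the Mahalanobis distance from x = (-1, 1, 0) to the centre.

Step 1 — centre the observation: (x - mu) = (-2, 1, -1).

Step 2 — invert Sigma (cofactor / det for 3×3, or solve directly):
  Sigma^{-1} = [[0.1507, 0.0959, -0.0137],
 [0.0959, 0.4247, 0.0822],
 [-0.0137, 0.0822, 0.274]].

Step 3 — form the quadratic (x - mu)^T · Sigma^{-1} · (x - mu):
  Sigma^{-1} · (x - mu) = (-0.1918, 0.1507, -0.1644).
  (x - mu)^T · [Sigma^{-1} · (x - mu)] = (-2)·(-0.1918) + (1)·(0.1507) + (-1)·(-0.1644) = 0.6986.

Step 4 — take square root: d = √(0.6986) ≈ 0.8358.

d(x, mu) = √(0.6986) ≈ 0.8358


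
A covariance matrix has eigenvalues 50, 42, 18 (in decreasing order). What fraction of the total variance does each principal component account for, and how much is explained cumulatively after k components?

Step 1 — total variance = trace(Sigma) = Σ λ_i = 50 + 42 + 18 = 110.

Step 2 — fraction explained by component i = λ_i / Σ λ:
  PC1: 50/110 = 0.4545
  PC2: 42/110 = 0.3818
  PC3: 18/110 = 0.1636

Step 3 — cumulative fraction after k components = (λ_1 + ... + λ_k) / Σ λ:
  k = 1: 50/110 = 0.4545
  k = 2: (50 + 42)/110 = 92/110 = 0.8364
  k = 3: (50 + 42 + 18)/110 = 110/110 = 1

Summary (fraction, with percent):

explained: PC1 0.4545 (45.45%), PC2 0.3818 (38.18%), PC3 0.1636 (16.36%);  cumulative: 0.4545, 0.8364, 1


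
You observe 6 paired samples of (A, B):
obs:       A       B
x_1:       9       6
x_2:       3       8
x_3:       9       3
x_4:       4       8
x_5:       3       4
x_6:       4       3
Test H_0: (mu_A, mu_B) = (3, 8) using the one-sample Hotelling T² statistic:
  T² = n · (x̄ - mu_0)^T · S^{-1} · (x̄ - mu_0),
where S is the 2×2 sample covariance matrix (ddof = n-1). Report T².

Step 1 — sample mean vector:
  mean(A) = (9 + 3 + 9 + 4 + 3 + 4) / 6 = 32/6 = 5.3333
  mean(B) = (6 + 8 + 3 + 8 + 4 + 3) / 6 = 32/6 = 5.3333
  x̄ = (5.3333, 5.3333),  deviation x̄ - mu_0 = (5.3333, 5.3333) - (3, 8) = (2.3333, -2.6667).

Step 2 — sample covariance matrix, S[i,j] = (1/(n-1)) · Σ_k (x_{k,i} - mean_i) · (x_{k,j} - mean_j), divisor n-1 = 5:
  S[A,A] = ((3.6667)·(3.6667) + (-2.3333)·(-2.3333) + (3.6667)·(3.6667) + (-1.3333)·(-1.3333) + (-2.3333)·(-2.3333) + (-1.3333)·(-1.3333)) / 5 = 41.3333/5 = 8.2667
  S[A,B] = ((3.6667)·(0.6667) + (-2.3333)·(2.6667) + (3.6667)·(-2.3333) + (-1.3333)·(2.6667) + (-2.3333)·(-1.3333) + (-1.3333)·(-2.3333)) / 5 = -9.6667/5 = -1.9333
  S[B,B] = ((0.6667)·(0.6667) + (2.6667)·(2.6667) + (-2.3333)·(-2.3333) + (2.6667)·(2.6667) + (-1.3333)·(-1.3333) + (-2.3333)·(-2.3333)) / 5 = 27.3333/5 = 5.4667
  S = [[8.2667, -1.9333],
 [-1.9333, 5.4667]].

Step 3 — invert S. det(S) = 8.2667·5.4667 - (-1.9333)² = 41.4533.
  S^{-1} = (1/det) · [[d, -b], [-b, a]] = [[0.1319, 0.0466],
 [0.0466, 0.1994]].

Step 4 — quadratic form (x̄ - mu_0)^T · S^{-1} · (x̄ - mu_0):
  S^{-1} · (x̄ - mu_0) = (0.1833, -0.423),
  (x̄ - mu_0)^T · [...] = (2.3333)·(0.1833) + (-2.6667)·(-0.423) = 1.5557.

Step 5 — scale by n: T² = 6 · 1.5557 = 9.3342.

T² ≈ 9.3342


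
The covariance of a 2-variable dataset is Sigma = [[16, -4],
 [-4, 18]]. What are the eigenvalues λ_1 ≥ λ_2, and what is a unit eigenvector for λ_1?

Step 1 — characteristic polynomial of 2×2 Sigma:
  det(Sigma - λI) = λ² - trace · λ + det = 0.
  trace = 16 + 18 = 34, det = 16·18 - (-4)² = 272.
Step 2 — discriminant:
  Δ = trace² - 4·det = 1156 - 1088 = 68.
Step 3 — eigenvalues:
  λ = (trace ± √Δ)/2 = (34 ± 8.2462)/2,
  λ_1 = 21.1231,  λ_2 = 12.8769.

Step 4 — unit eigenvector for λ_1: solve (Sigma - λ_1 I)v = 0. First row:
  (16 - 21.1231)·v_x + (-4)·v_y = 0, i.e. (-5.1231)·v_x + (-4)·v_y = 0,
  so v ∝ (b, λ_1 - a) = (-4, 5.1231); multiply by -1 so the first entry is positive: u = (4, -5.1231).
  ||u|| = √((4)² + (-5.1231)²) = √(42.2462) ≈ 6.4997,
  v_1 = u/||u|| ≈ (0.6154, -0.7882) (||v_1|| = 1).

λ_1 = 21.1231,  λ_2 = 12.8769;  v_1 ≈ (0.6154, -0.7882)


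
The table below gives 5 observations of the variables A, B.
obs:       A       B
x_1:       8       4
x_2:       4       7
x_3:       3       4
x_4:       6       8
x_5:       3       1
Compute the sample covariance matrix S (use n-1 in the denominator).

Step 1 — column means:
  mean(A) = (8 + 4 + 3 + 6 + 3) / 5 = 24/5 = 4.8
  mean(B) = (4 + 7 + 4 + 8 + 1) / 5 = 24/5 = 4.8

Step 2 — sample covariance S[i,j] = (1/(n-1)) · Σ_k (x_{k,i} - mean_i) · (x_{k,j} - mean_j), with n-1 = 4.
  S[A,A] = ((3.2)·(3.2) + (-0.8)·(-0.8) + (-1.8)·(-1.8) + (1.2)·(1.2) + (-1.8)·(-1.8)) / 4 = 18.8/4 = 4.7
  S[A,B] = ((3.2)·(-0.8) + (-0.8)·(2.2) + (-1.8)·(-0.8) + (1.2)·(3.2) + (-1.8)·(-3.8)) / 4 = 7.8/4 = 1.95
  S[B,B] = ((-0.8)·(-0.8) + (2.2)·(2.2) + (-0.8)·(-0.8) + (3.2)·(3.2) + (-3.8)·(-3.8)) / 4 = 30.8/4 = 7.7

S is symmetric (S[j,i] = S[i,j]). Assembling:

S = [[4.7, 1.95],
 [1.95, 7.7]]


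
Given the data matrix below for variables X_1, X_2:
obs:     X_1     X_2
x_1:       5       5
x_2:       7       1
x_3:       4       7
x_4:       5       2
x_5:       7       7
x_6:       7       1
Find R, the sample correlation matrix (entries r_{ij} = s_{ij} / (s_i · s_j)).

Step 1 — column means:
  mean(X_1) = (5 + 7 + 4 + 5 + 7 + 7) / 6 = 35/6 = 5.8333
  mean(X_2) = (5 + 1 + 7 + 2 + 7 + 1) / 6 = 23/6 = 3.8333

Step 2 — sample variances and covariances s[i,j] = (1/(n-1)) · Σ_k (x_{k,i} - mean_i) · (x_{k,j} - mean_j), with n-1 = 5:
  s[X_1,X_1] = ((-0.8333)·(-0.8333) + (1.1667)·(1.1667) + (-1.8333)·(-1.8333) + (-0.8333)·(-0.8333) + (1.1667)·(1.1667) + (1.1667)·(1.1667)) / 5 = 8.8333/5 = 1.7667
  s[X_1,X_2] = ((-0.8333)·(1.1667) + (1.1667)·(-2.8333) + (-1.8333)·(3.1667) + (-0.8333)·(-1.8333) + (1.1667)·(3.1667) + (1.1667)·(-2.8333)) / 5 = -8.1667/5 = -1.6333
  s[X_2,X_2] = ((1.1667)·(1.1667) + (-2.8333)·(-2.8333) + (3.1667)·(3.1667) + (-1.8333)·(-1.8333) + (3.1667)·(3.1667) + (-2.8333)·(-2.8333)) / 5 = 40.8333/5 = 8.1667
  Sample standard deviations s_i = √(s[i,i]):
  s(X_1) = √(1.7667) = 1.3292
  s(X_2) = √(8.1667) = 2.8577

Step 3 — r_{ij} = s_{ij} / (s_i · s_j):
  r[X_1,X_1] = 1 (diagonal).
  r[X_1,X_2] = -1.6333 / (1.3292 · 2.8577) = -1.6333 / 3.7984 = -0.43
  r[X_2,X_2] = 1 (diagonal).

R is symmetric with unit diagonal. Assembling:

R = [[1, -0.43],
 [-0.43, 1]]


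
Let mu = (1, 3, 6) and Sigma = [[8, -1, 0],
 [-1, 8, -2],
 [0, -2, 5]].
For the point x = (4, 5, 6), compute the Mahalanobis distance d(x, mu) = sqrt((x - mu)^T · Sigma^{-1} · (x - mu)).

Step 1 — centre the observation: (x - mu) = (3, 2, 0).

Step 2 — invert Sigma (cofactor / det for 3×3, or solve directly):
  Sigma^{-1} = [[0.1272, 0.0177, 0.0071],
 [0.0177, 0.1413, 0.0565],
 [0.0071, 0.0565, 0.2226]].

Step 3 — form the quadratic (x - mu)^T · Sigma^{-1} · (x - mu):
  Sigma^{-1} · (x - mu) = (0.417, 0.3357, 0.1343).
  (x - mu)^T · [Sigma^{-1} · (x - mu)] = (3)·(0.417) + (2)·(0.3357) + (0)·(0.1343) = 1.9223.

Step 4 — take square root: d = √(1.9223) ≈ 1.3865.

d(x, mu) = √(1.9223) ≈ 1.3865


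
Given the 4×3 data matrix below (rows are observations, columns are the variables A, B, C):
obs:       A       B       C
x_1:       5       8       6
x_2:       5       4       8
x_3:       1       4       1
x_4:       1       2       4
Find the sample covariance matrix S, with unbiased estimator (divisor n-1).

Step 1 — column means:
  mean(A) = (5 + 5 + 1 + 1) / 4 = 12/4 = 3
  mean(B) = (8 + 4 + 4 + 2) / 4 = 18/4 = 4.5
  mean(C) = (6 + 8 + 1 + 4) / 4 = 19/4 = 4.75

Step 2 — sample covariance S[i,j] = (1/(n-1)) · Σ_k (x_{k,i} - mean_i) · (x_{k,j} - mean_j), with n-1 = 3.
  S[A,A] = ((2)·(2) + (2)·(2) + (-2)·(-2) + (-2)·(-2)) / 3 = 16/3 = 5.3333
  S[A,B] = ((2)·(3.5) + (2)·(-0.5) + (-2)·(-0.5) + (-2)·(-2.5)) / 3 = 12/3 = 4
  S[A,C] = ((2)·(1.25) + (2)·(3.25) + (-2)·(-3.75) + (-2)·(-0.75)) / 3 = 18/3 = 6
  S[B,B] = ((3.5)·(3.5) + (-0.5)·(-0.5) + (-0.5)·(-0.5) + (-2.5)·(-2.5)) / 3 = 19/3 = 6.3333
  S[B,C] = ((3.5)·(1.25) + (-0.5)·(3.25) + (-0.5)·(-3.75) + (-2.5)·(-0.75)) / 3 = 6.5/3 = 2.1667
  S[C,C] = ((1.25)·(1.25) + (3.25)·(3.25) + (-3.75)·(-3.75) + (-0.75)·(-0.75)) / 3 = 26.75/3 = 8.9167

S is symmetric (S[j,i] = S[i,j]). Assembling:

S = [[5.3333, 4, 6],
 [4, 6.3333, 2.1667],
 [6, 2.1667, 8.9167]]


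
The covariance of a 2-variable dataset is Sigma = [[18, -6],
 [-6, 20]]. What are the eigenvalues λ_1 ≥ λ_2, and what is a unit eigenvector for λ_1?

Step 1 — characteristic polynomial of 2×2 Sigma:
  det(Sigma - λI) = λ² - trace · λ + det = 0.
  trace = 18 + 20 = 38, det = 18·20 - (-6)² = 324.
Step 2 — discriminant:
  Δ = trace² - 4·det = 1444 - 1296 = 148.
Step 3 — eigenvalues:
  λ = (trace ± √Δ)/2 = (38 ± 12.1655)/2,
  λ_1 = 25.0828,  λ_2 = 12.9172.

Step 4 — unit eigenvector for λ_1: solve (Sigma - λ_1 I)v = 0. First row:
  (18 - 25.0828)·v_x + (-6)·v_y = 0, i.e. (-7.0828)·v_x + (-6)·v_y = 0,
  so v ∝ (b, λ_1 - a) = (-6, 7.0828); multiply by -1 so the first entry is positive: u = (6, -7.0828).
  ||u|| = √((6)² + (-7.0828)²) = √(86.1655) ≈ 9.2825,
  v_1 = u/||u|| ≈ (0.6464, -0.763) (||v_1|| = 1).

λ_1 = 25.0828,  λ_2 = 12.9172;  v_1 ≈ (0.6464, -0.763)


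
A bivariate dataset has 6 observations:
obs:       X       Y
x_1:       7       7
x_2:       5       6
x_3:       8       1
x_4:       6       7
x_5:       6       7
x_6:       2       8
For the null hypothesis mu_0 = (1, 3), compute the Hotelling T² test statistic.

Step 1 — sample mean vector:
  mean(X) = (7 + 5 + 8 + 6 + 6 + 2) / 6 = 34/6 = 5.6667
  mean(Y) = (7 + 6 + 1 + 7 + 7 + 8) / 6 = 36/6 = 6
  x̄ = (5.6667, 6),  deviation x̄ - mu_0 = (5.6667, 6) - (1, 3) = (4.6667, 3).

Step 2 — sample covariance matrix, S[i,j] = (1/(n-1)) · Σ_k (x_{k,i} - mean_i) · (x_{k,j} - mean_j), divisor n-1 = 5:
  S[X,X] = ((1.3333)·(1.3333) + (-0.6667)·(-0.6667) + (2.3333)·(2.3333) + (0.3333)·(0.3333) + (0.3333)·(0.3333) + (-3.6667)·(-3.6667)) / 5 = 21.3333/5 = 4.2667
  S[X,Y] = ((1.3333)·(1) + (-0.6667)·(0) + (2.3333)·(-5) + (0.3333)·(1) + (0.3333)·(1) + (-3.6667)·(2)) / 5 = -17/5 = -3.4
  S[Y,Y] = ((1)·(1) + (0)·(0) + (-5)·(-5) + (1)·(1) + (1)·(1) + (2)·(2)) / 5 = 32/5 = 6.4
  S = [[4.2667, -3.4],
 [-3.4, 6.4]].

Step 3 — invert S. det(S) = 4.2667·6.4 - (-3.4)² = 15.7467.
  S^{-1} = (1/det) · [[d, -b], [-b, a]] = [[0.4064, 0.2159],
 [0.2159, 0.271]].

Step 4 — quadratic form (x̄ - mu_0)^T · S^{-1} · (x̄ - mu_0):
  S^{-1} · (x̄ - mu_0) = (2.5445, 1.8205),
  (x̄ - mu_0)^T · [...] = (4.6667)·(2.5445) + (3)·(1.8205) = 17.3356.

Step 5 — scale by n: T² = 6 · 17.3356 = 104.0135.

T² ≈ 104.0135


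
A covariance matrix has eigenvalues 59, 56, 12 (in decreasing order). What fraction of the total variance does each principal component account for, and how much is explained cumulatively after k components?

Step 1 — total variance = trace(Sigma) = Σ λ_i = 59 + 56 + 12 = 127.

Step 2 — fraction explained by component i = λ_i / Σ λ:
  PC1: 59/127 = 0.4646
  PC2: 56/127 = 0.4409
  PC3: 12/127 = 0.0945

Step 3 — cumulative fraction after k components = (λ_1 + ... + λ_k) / Σ λ:
  k = 1: 59/127 = 0.4646
  k = 2: (59 + 56)/127 = 115/127 = 0.9055
  k = 3: (59 + 56 + 12)/127 = 127/127 = 1

Summary (fraction, with percent):

explained: PC1 0.4646 (46.46%), PC2 0.4409 (44.09%), PC3 0.0945 (9.45%);  cumulative: 0.4646, 0.9055, 1


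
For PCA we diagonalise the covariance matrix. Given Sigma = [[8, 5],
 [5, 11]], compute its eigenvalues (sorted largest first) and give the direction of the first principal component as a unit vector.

Step 1 — characteristic polynomial of 2×2 Sigma:
  det(Sigma - λI) = λ² - trace · λ + det = 0.
  trace = 8 + 11 = 19, det = 8·11 - (5)² = 63.
Step 2 — discriminant:
  Δ = trace² - 4·det = 361 - 252 = 109.
Step 3 — eigenvalues:
  λ = (trace ± √Δ)/2 = (19 ± 10.4403)/2,
  λ_1 = 14.7202,  λ_2 = 4.2798.

Step 4 — unit eigenvector for λ_1: solve (Sigma - λ_1 I)v = 0. First row:
  (8 - 14.7202)·v_x + (5)·v_y = 0, i.e. (-6.7202)·v_x + (5)·v_y = 0,
  so v ∝ (b, λ_1 - a) = (5, 6.7202) = u.
  ||u|| = √((5)² + (6.7202)²) = √(70.1605) ≈ 8.3762,
  v_1 = u/||u|| ≈ (0.5969, 0.8023) (||v_1|| = 1).

λ_1 = 14.7202,  λ_2 = 4.2798;  v_1 ≈ (0.5969, 0.8023)


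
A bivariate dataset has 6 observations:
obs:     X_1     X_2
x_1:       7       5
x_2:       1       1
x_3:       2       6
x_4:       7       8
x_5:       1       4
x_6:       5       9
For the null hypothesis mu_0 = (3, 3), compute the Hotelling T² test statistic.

Step 1 — sample mean vector:
  mean(X_1) = (7 + 1 + 2 + 7 + 1 + 5) / 6 = 23/6 = 3.8333
  mean(X_2) = (5 + 1 + 6 + 8 + 4 + 9) / 6 = 33/6 = 5.5
  x̄ = (3.8333, 5.5),  deviation x̄ - mu_0 = (3.8333, 5.5) - (3, 3) = (0.8333, 2.5).

Step 2 — sample covariance matrix, S[i,j] = (1/(n-1)) · Σ_k (x_{k,i} - mean_i) · (x_{k,j} - mean_j), divisor n-1 = 5:
  S[X_1,X_1] = ((3.1667)·(3.1667) + (-2.8333)·(-2.8333) + (-1.8333)·(-1.8333) + (3.1667)·(3.1667) + (-2.8333)·(-2.8333) + (1.1667)·(1.1667)) / 5 = 40.8333/5 = 8.1667
  S[X_1,X_2] = ((3.1667)·(-0.5) + (-2.8333)·(-4.5) + (-1.8333)·(0.5) + (3.1667)·(2.5) + (-2.8333)·(-1.5) + (1.1667)·(3.5)) / 5 = 26.5/5 = 5.3
  S[X_2,X_2] = ((-0.5)·(-0.5) + (-4.5)·(-4.5) + (0.5)·(0.5) + (2.5)·(2.5) + (-1.5)·(-1.5) + (3.5)·(3.5)) / 5 = 41.5/5 = 8.3
  S = [[8.1667, 5.3],
 [5.3, 8.3]].

Step 3 — invert S. det(S) = 8.1667·8.3 - (5.3)² = 39.6933.
  S^{-1} = (1/det) · [[d, -b], [-b, a]] = [[0.2091, -0.1335],
 [-0.1335, 0.2057]].

Step 4 — quadratic form (x̄ - mu_0)^T · S^{-1} · (x̄ - mu_0):
  S^{-1} · (x̄ - mu_0) = (-0.1596, 0.4031),
  (x̄ - mu_0)^T · [...] = (0.8333)·(-0.1596) + (2.5)·(0.4031) = 0.8748.

Step 5 — scale by n: T² = 6 · 0.8748 = 5.2486.

T² ≈ 5.2486


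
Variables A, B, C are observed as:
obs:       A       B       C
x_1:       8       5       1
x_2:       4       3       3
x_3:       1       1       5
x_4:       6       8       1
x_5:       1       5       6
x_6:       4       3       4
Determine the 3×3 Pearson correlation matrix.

Step 1 — column means:
  mean(A) = (8 + 4 + 1 + 6 + 1 + 4) / 6 = 24/6 = 4
  mean(B) = (5 + 3 + 1 + 8 + 5 + 3) / 6 = 25/6 = 4.1667
  mean(C) = (1 + 3 + 5 + 1 + 6 + 4) / 6 = 20/6 = 3.3333

Step 2 — sample variances and covariances s[i,j] = (1/(n-1)) · Σ_k (x_{k,i} - mean_i) · (x_{k,j} - mean_j), with n-1 = 5:
  s[A,A] = ((4)·(4) + (0)·(0) + (-3)·(-3) + (2)·(2) + (-3)·(-3) + (0)·(0)) / 5 = 38/5 = 7.6
  s[A,B] = ((4)·(0.8333) + (0)·(-1.1667) + (-3)·(-3.1667) + (2)·(3.8333) + (-3)·(0.8333) + (0)·(-1.1667)) / 5 = 18/5 = 3.6
  s[A,C] = ((4)·(-2.3333) + (0)·(-0.3333) + (-3)·(1.6667) + (2)·(-2.3333) + (-3)·(2.6667) + (0)·(0.6667)) / 5 = -27/5 = -5.4
  s[B,B] = ((0.8333)·(0.8333) + (-1.1667)·(-1.1667) + (-3.1667)·(-3.1667) + (3.8333)·(3.8333) + (0.8333)·(0.8333) + (-1.1667)·(-1.1667)) / 5 = 28.8333/5 = 5.7667
  s[B,C] = ((0.8333)·(-2.3333) + (-1.1667)·(-0.3333) + (-3.1667)·(1.6667) + (3.8333)·(-2.3333) + (0.8333)·(2.6667) + (-1.1667)·(0.6667)) / 5 = -14.3333/5 = -2.8667
  s[C,C] = ((-2.3333)·(-2.3333) + (-0.3333)·(-0.3333) + (1.6667)·(1.6667) + (-2.3333)·(-2.3333) + (2.6667)·(2.6667) + (0.6667)·(0.6667)) / 5 = 21.3333/5 = 4.2667
  Sample standard deviations s_i = √(s[i,i]):
  s(A) = √(7.6) = 2.7568
  s(B) = √(5.7667) = 2.4014
  s(C) = √(4.2667) = 2.0656

Step 3 — r_{ij} = s_{ij} / (s_i · s_j):
  r[A,A] = 1 (diagonal).
  r[A,B] = 3.6 / (2.7568 · 2.4014) = 3.6 / 6.6202 = 0.5438
  r[A,C] = -5.4 / (2.7568 · 2.0656) = -5.4 / 5.6944 = -0.9483
  r[B,B] = 1 (diagonal).
  r[B,C] = -2.8667 / (2.4014 · 2.0656) = -2.8667 / 4.9603 = -0.5779
  r[C,C] = 1 (diagonal).

R is symmetric with unit diagonal. Assembling:

R = [[1, 0.5438, -0.9483],
 [0.5438, 1, -0.5779],
 [-0.9483, -0.5779, 1]]


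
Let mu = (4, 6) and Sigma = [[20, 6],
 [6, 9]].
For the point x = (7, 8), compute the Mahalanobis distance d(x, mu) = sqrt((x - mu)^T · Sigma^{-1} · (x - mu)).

Step 1 — centre the observation: (x - mu) = (3, 2).

Step 2 — invert Sigma. det(Sigma) = 20·9 - (6)² = 144.
  Sigma^{-1} = (1/det) · [[d, -b], [-b, a]] = [[0.0625, -0.0417],
 [-0.0417, 0.1389]].

Step 3 — form the quadratic (x - mu)^T · Sigma^{-1} · (x - mu):
  Sigma^{-1} · (x - mu) = (0.1042, 0.1528).
  (x - mu)^T · [Sigma^{-1} · (x - mu)] = (3)·(0.1042) + (2)·(0.1528) = 0.6181.

Step 4 — take square root: d = √(0.6181) ≈ 0.7862.

d(x, mu) = √(0.6181) ≈ 0.7862


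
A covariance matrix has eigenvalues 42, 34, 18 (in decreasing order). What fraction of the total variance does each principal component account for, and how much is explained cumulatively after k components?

Step 1 — total variance = trace(Sigma) = Σ λ_i = 42 + 34 + 18 = 94.

Step 2 — fraction explained by component i = λ_i / Σ λ:
  PC1: 42/94 = 0.4468
  PC2: 34/94 = 0.3617
  PC3: 18/94 = 0.1915

Step 3 — cumulative fraction after k components = (λ_1 + ... + λ_k) / Σ λ:
  k = 1: 42/94 = 0.4468
  k = 2: (42 + 34)/94 = 76/94 = 0.8085
  k = 3: (42 + 34 + 18)/94 = 94/94 = 1

Summary (fraction, with percent):

explained: PC1 0.4468 (44.68%), PC2 0.3617 (36.17%), PC3 0.1915 (19.15%);  cumulative: 0.4468, 0.8085, 1


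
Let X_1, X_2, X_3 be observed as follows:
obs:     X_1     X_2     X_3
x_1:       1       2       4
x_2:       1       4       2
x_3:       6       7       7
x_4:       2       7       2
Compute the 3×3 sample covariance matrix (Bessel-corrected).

Step 1 — column means:
  mean(X_1) = (1 + 1 + 6 + 2) / 4 = 10/4 = 2.5
  mean(X_2) = (2 + 4 + 7 + 7) / 4 = 20/4 = 5
  mean(X_3) = (4 + 2 + 7 + 2) / 4 = 15/4 = 3.75

Step 2 — sample covariance S[i,j] = (1/(n-1)) · Σ_k (x_{k,i} - mean_i) · (x_{k,j} - mean_j), with n-1 = 3.
  S[X_1,X_1] = ((-1.5)·(-1.5) + (-1.5)·(-1.5) + (3.5)·(3.5) + (-0.5)·(-0.5)) / 3 = 17/3 = 5.6667
  S[X_1,X_2] = ((-1.5)·(-3) + (-1.5)·(-1) + (3.5)·(2) + (-0.5)·(2)) / 3 = 12/3 = 4
  S[X_1,X_3] = ((-1.5)·(0.25) + (-1.5)·(-1.75) + (3.5)·(3.25) + (-0.5)·(-1.75)) / 3 = 14.5/3 = 4.8333
  S[X_2,X_2] = ((-3)·(-3) + (-1)·(-1) + (2)·(2) + (2)·(2)) / 3 = 18/3 = 6
  S[X_2,X_3] = ((-3)·(0.25) + (-1)·(-1.75) + (2)·(3.25) + (2)·(-1.75)) / 3 = 4/3 = 1.3333
  S[X_3,X_3] = ((0.25)·(0.25) + (-1.75)·(-1.75) + (3.25)·(3.25) + (-1.75)·(-1.75)) / 3 = 16.75/3 = 5.5833

S is symmetric (S[j,i] = S[i,j]). Assembling:

S = [[5.6667, 4, 4.8333],
 [4, 6, 1.3333],
 [4.8333, 1.3333, 5.5833]]


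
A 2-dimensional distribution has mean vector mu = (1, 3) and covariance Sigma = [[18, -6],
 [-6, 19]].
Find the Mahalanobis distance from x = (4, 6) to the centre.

Step 1 — centre the observation: (x - mu) = (3, 3).

Step 2 — invert Sigma. det(Sigma) = 18·19 - (-6)² = 306.
  Sigma^{-1} = (1/det) · [[d, -b], [-b, a]] = [[0.0621, 0.0196],
 [0.0196, 0.0588]].

Step 3 — form the quadratic (x - mu)^T · Sigma^{-1} · (x - mu):
  Sigma^{-1} · (x - mu) = (0.2451, 0.2353).
  (x - mu)^T · [Sigma^{-1} · (x - mu)] = (3)·(0.2451) + (3)·(0.2353) = 1.4412.

Step 4 — take square root: d = √(1.4412) ≈ 1.2005.

d(x, mu) = √(1.4412) ≈ 1.2005


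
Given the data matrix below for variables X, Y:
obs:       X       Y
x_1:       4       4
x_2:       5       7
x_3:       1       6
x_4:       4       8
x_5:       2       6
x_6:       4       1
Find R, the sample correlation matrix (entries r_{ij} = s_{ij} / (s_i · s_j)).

Step 1 — column means:
  mean(X) = (4 + 5 + 1 + 4 + 2 + 4) / 6 = 20/6 = 3.3333
  mean(Y) = (4 + 7 + 6 + 8 + 6 + 1) / 6 = 32/6 = 5.3333

Step 2 — sample variances and covariances s[i,j] = (1/(n-1)) · Σ_k (x_{k,i} - mean_i) · (x_{k,j} - mean_j), with n-1 = 5:
  s[X,X] = ((0.6667)·(0.6667) + (1.6667)·(1.6667) + (-2.3333)·(-2.3333) + (0.6667)·(0.6667) + (-1.3333)·(-1.3333) + (0.6667)·(0.6667)) / 5 = 11.3333/5 = 2.2667
  s[X,Y] = ((0.6667)·(-1.3333) + (1.6667)·(1.6667) + (-2.3333)·(0.6667) + (0.6667)·(2.6667) + (-1.3333)·(0.6667) + (0.6667)·(-4.3333)) / 5 = -1.6667/5 = -0.3333
  s[Y,Y] = ((-1.3333)·(-1.3333) + (1.6667)·(1.6667) + (0.6667)·(0.6667) + (2.6667)·(2.6667) + (0.6667)·(0.6667) + (-4.3333)·(-4.3333)) / 5 = 31.3333/5 = 6.2667
  Sample standard deviations s_i = √(s[i,i]):
  s(X) = √(2.2667) = 1.5055
  s(Y) = √(6.2667) = 2.5033

Step 3 — r_{ij} = s_{ij} / (s_i · s_j):
  r[X,X] = 1 (diagonal).
  r[X,Y] = -0.3333 / (1.5055 · 2.5033) = -0.3333 / 3.7689 = -0.0884
  r[Y,Y] = 1 (diagonal).

R is symmetric with unit diagonal. Assembling:

R = [[1, -0.0884],
 [-0.0884, 1]]


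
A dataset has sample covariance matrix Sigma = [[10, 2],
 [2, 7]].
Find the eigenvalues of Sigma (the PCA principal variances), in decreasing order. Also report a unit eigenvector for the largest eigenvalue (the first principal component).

Step 1 — characteristic polynomial of 2×2 Sigma:
  det(Sigma - λI) = λ² - trace · λ + det = 0.
  trace = 10 + 7 = 17, det = 10·7 - (2)² = 66.
Step 2 — discriminant:
  Δ = trace² - 4·det = 289 - 264 = 25.
Step 3 — eigenvalues:
  λ = (trace ± √Δ)/2 = (17 ± 5)/2,
  λ_1 = 11,  λ_2 = 6.

Step 4 — unit eigenvector for λ_1: solve (Sigma - λ_1 I)v = 0. First row:
  (10 - 11)·v_x + (2)·v_y = 0, i.e. (-1)·v_x + (2)·v_y = 0,
  so v ∝ (b, λ_1 - a) = (2, 1) = u.
  ||u|| = √((2)² + (1)²) = √(5) ≈ 2.2361,
  v_1 = u/||u|| ≈ (0.8944, 0.4472) (||v_1|| = 1).

λ_1 = 11,  λ_2 = 6;  v_1 ≈ (0.8944, 0.4472)
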